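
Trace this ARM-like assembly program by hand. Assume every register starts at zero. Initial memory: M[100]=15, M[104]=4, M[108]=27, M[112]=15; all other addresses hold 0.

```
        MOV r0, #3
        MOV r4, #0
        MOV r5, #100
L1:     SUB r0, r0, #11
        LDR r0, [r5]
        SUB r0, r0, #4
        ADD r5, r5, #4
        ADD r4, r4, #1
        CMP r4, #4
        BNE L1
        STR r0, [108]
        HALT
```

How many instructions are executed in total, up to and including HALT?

r0=3
r4=0
r5=100
r0=3-11=-8
r0=M[100]=15
r0=15-4=11
r5=100+4=104
r4=0+1=1
CMP r4, #4  (cmp 1,4)
BNE L1: taken
r0=11-11=0
r0=M[104]=4
r0=4-4=0
r5=104+4=108
r4=1+1=2
CMP r4, #4  (cmp 2,4)
BNE L1: taken
r0=0-11=-11
r0=M[108]=27
r0=27-4=23
r5=108+4=112
r4=2+1=3
CMP r4, #4  (cmp 3,4)
BNE L1: taken
r0=23-11=12
r0=M[112]=15
r0=15-4=11
r5=112+4=116
r4=3+1=4
CMP r4, #4  (cmp 4,4)
BNE L1: not taken
STR r0, [108] → M[108]=11
halt.
Total executed instructions: 33.

33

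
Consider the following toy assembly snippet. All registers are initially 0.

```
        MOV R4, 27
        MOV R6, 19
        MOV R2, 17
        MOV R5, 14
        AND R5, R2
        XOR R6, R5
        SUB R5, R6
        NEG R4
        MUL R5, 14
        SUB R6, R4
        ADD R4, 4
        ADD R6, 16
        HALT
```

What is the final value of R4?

R4=27
R6=19
R2=17
R5=14
R5=14&17=0
R6=19^0=19
R5=0-19=-19
R4=-(27)=-27
R5=(-19)*14=-266
R6=19-(-27)=46
R4=(-27)+4=-23
R6=46+16=62
halt.

-23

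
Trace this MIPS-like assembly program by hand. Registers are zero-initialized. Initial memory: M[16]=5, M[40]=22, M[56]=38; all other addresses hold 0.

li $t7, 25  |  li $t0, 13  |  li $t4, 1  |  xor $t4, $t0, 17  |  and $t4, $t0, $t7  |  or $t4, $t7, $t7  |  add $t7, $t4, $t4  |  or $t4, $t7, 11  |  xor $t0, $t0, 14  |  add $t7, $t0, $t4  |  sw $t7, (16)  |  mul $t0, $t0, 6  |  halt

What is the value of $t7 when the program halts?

62

li $t7, 25 → $t7=25
li $t0, 13 → $t0=13
li $t4, 1 → $t4=1
xor $t4, $t0, 17 → $t4=13^17=28
and $t4, $t0, $t7 → $t4=13&25=9
or $t4, $t7, $t7 → $t4=25|25=25
add $t7, $t4, $t4 → $t7=25+25=50
or $t4, $t7, 11 → $t4=50|11=59
xor $t0, $t0, 14 → $t0=13^14=3
add $t7, $t0, $t4 → $t7=3+59=62
sw $t7, (16) → M[16]=62
mul $t0, $t0, 6 → $t0=3*6=18
halt.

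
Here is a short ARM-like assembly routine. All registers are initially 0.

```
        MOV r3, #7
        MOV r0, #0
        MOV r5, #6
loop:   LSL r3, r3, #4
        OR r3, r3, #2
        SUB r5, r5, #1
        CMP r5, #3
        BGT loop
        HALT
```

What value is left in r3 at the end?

29218

MOV r3, #7 → r3=7
MOV r0, #0 → r0=0
MOV r5, #6 → r5=6
LSL r3, r3, #4 → r3=7<<4=112
OR r3, r3, #2 → r3=112|2=114
SUB r5, r5, #1 → r5=6-1=5
CMP r5, #3  (cmp 5,3)
BGT loop: taken
LSL r3, r3, #4 → r3=114<<4=1824
OR r3, r3, #2 → r3=1824|2=1826
SUB r5, r5, #1 → r5=5-1=4
CMP r5, #3  (cmp 4,3)
BGT loop: taken
LSL r3, r3, #4 → r3=1826<<4=29216
OR r3, r3, #2 → r3=29216|2=29218
SUB r5, r5, #1 → r5=4-1=3
CMP r5, #3  (cmp 3,3)
BGT loop: not taken
halt.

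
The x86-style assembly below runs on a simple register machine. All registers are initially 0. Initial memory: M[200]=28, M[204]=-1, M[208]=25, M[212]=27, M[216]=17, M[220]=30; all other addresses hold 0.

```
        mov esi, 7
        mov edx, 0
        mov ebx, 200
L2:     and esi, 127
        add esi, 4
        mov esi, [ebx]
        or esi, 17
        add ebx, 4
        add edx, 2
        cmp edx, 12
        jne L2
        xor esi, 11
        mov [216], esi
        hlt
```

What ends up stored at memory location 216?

mov esi, 7 → esi=7
mov edx, 0 → edx=0
mov ebx, 200 → ebx=200
and esi, 127 → esi=7&127=7
add esi, 4 → esi=7+4=11
mov esi, [ebx] → esi=M[200]=28
or esi, 17 → esi=28|17=29
add ebx, 4 → ebx=200+4=204
add edx, 2 → edx=0+2=2
cmp edx, 12  (cmp 2,12)
jne L2: taken
and esi, 127 → esi=29&127=29
add esi, 4 → esi=29+4=33
mov esi, [ebx] → esi=M[204]=-1
or esi, 17 → esi=(-1)|17=-1
add ebx, 4 → ebx=204+4=208
add edx, 2 → edx=2+2=4
cmp edx, 12  (cmp 4,12)
jne L2: taken
and esi, 127 → esi=(-1)&127=127
add esi, 4 → esi=127+4=131
mov esi, [ebx] → esi=M[208]=25
or esi, 17 → esi=25|17=25
add ebx, 4 → ebx=208+4=212
add edx, 2 → edx=4+2=6
cmp edx, 12  (cmp 6,12)
jne L2: taken
and esi, 127 → esi=25&127=25
add esi, 4 → esi=25+4=29
mov esi, [ebx] → esi=M[212]=27
or esi, 17 → esi=27|17=27
add ebx, 4 → ebx=212+4=216
add edx, 2 → edx=6+2=8
cmp edx, 12  (cmp 8,12)
jne L2: taken
and esi, 127 → esi=27&127=27
add esi, 4 → esi=27+4=31
mov esi, [ebx] → esi=M[216]=17
or esi, 17 → esi=17|17=17
add ebx, 4 → ebx=216+4=220
add edx, 2 → edx=8+2=10
cmp edx, 12  (cmp 10,12)
jne L2: taken
and esi, 127 → esi=17&127=17
add esi, 4 → esi=17+4=21
mov esi, [ebx] → esi=M[220]=30
or esi, 17 → esi=30|17=31
add ebx, 4 → ebx=220+4=224
add edx, 2 → edx=10+2=12
cmp edx, 12  (cmp 12,12)
jne L2: not taken
xor esi, 11 → esi=31^11=20
mov [216], esi → M[216]=20
halt.

20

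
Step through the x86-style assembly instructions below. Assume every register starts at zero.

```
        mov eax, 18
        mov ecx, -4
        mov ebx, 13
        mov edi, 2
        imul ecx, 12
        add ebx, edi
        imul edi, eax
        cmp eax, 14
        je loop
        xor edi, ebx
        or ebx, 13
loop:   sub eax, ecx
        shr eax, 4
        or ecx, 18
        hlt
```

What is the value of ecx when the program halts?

mov eax, 18 → eax=18
mov ecx, -4 → ecx=-4
mov ebx, 13 → ebx=13
mov edi, 2 → edi=2
imul ecx, 12 → ecx=(-4)*12=-48
add ebx, edi → ebx=13+2=15
imul edi, eax → edi=2*18=36
cmp eax, 14  (cmp 18,14)
je loop: not taken
xor edi, ebx → edi=36^15=43
or ebx, 13 → ebx=15|13=15
sub eax, ecx → eax=18-(-48)=66
shr eax, 4 → eax=66>>4=4
or ecx, 18 → ecx=(-48)|18=-46
halt.

-46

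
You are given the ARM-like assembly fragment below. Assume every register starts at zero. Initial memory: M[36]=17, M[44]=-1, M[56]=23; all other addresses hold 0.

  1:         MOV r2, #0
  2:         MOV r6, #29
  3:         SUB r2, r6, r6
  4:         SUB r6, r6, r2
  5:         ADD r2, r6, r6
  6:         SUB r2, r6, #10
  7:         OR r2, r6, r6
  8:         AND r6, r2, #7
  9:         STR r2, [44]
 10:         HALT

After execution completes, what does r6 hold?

MOV r2, #0 → r2=0
MOV r6, #29 → r6=29
SUB r2, r6, r6 → r2=29-29=0
SUB r6, r6, r2 → r6=29-0=29
ADD r2, r6, r6 → r2=29+29=58
SUB r2, r6, #10 → r2=29-10=19
OR r2, r6, r6 → r2=29|29=29
AND r6, r2, #7 → r6=29&7=5
STR r2, [44] → M[44]=29
halt.

5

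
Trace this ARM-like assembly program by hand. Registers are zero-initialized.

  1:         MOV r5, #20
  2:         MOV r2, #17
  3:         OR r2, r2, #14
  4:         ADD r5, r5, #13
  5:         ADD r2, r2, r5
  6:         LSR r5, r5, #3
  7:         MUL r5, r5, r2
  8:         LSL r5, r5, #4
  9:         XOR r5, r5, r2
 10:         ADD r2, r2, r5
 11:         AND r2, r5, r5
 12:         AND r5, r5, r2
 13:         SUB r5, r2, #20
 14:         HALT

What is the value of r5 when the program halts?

MOV r5, #20 → r5=20
MOV r2, #17 → r2=17
OR r2, r2, #14 → r2=17|14=31
ADD r5, r5, #13 → r5=20+13=33
ADD r2, r2, r5 → r2=31+33=64
LSR r5, r5, #3 → r5=33>>3=4
MUL r5, r5, r2 → r5=4*64=256
LSL r5, r5, #4 → r5=256<<4=4096
XOR r5, r5, r2 → r5=4096^64=4160
ADD r2, r2, r5 → r2=64+4160=4224
AND r2, r5, r5 → r2=4160&4160=4160
AND r5, r5, r2 → r5=4160&4160=4160
SUB r5, r2, #20 → r5=4160-20=4140
halt.

4140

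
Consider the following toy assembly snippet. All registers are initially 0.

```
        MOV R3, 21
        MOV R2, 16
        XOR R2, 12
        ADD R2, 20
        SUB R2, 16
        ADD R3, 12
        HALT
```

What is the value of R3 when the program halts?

33

after MOV R3, 21: R3=21
after MOV R2, 16: R2=16
after XOR R2, 12: R2=16^12=28
after ADD R2, 20: R2=28+20=48
after SUB R2, 16: R2=48-16=32
after ADD R3, 12: R3=21+12=33
halt.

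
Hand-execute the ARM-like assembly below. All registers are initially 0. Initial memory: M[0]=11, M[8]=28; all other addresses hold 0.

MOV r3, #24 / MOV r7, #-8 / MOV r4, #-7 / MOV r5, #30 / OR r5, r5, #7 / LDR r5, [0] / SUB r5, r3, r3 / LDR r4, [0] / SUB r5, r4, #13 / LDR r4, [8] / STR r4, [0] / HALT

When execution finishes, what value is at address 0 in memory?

28

r3=24
r7=-8
r4=-7
r5=30
r5=30|7=31
r5=M[0]=11
r5=24-24=0
r4=M[0]=11
r5=11-13=-2
r4=M[8]=28
STR r4, [0] → M[0]=28
halt.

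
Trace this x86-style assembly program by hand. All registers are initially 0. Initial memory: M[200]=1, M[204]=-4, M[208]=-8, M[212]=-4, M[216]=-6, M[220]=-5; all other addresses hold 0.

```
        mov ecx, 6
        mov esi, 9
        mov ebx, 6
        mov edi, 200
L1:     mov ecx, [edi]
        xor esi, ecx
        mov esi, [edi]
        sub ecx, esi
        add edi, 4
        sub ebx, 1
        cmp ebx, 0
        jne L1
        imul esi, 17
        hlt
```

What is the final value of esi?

after mov ecx, 6: ecx=6
after mov esi, 9: esi=9
after mov ebx, 6: ebx=6
after mov edi, 200: edi=200
after mov ecx, [edi]: ecx=M[200]=1
after xor esi, ecx: esi=9^1=8
after mov esi, [edi]: esi=M[200]=1
after sub ecx, esi: ecx=1-1=0
after add edi, 4: edi=200+4=204
after sub ebx, 1: ebx=6-1=5
cmp ebx, 0  (cmp 5,0)
jne L1: taken
after mov ecx, [edi]: ecx=M[204]=-4
after xor esi, ecx: esi=1^(-4)=-3
after mov esi, [edi]: esi=M[204]=-4
after sub ecx, esi: ecx=(-4)-(-4)=0
after add edi, 4: edi=204+4=208
after sub ebx, 1: ebx=5-1=4
cmp ebx, 0  (cmp 4,0)
jne L1: taken
after mov ecx, [edi]: ecx=M[208]=-8
after xor esi, ecx: esi=(-4)^(-8)=4
after mov esi, [edi]: esi=M[208]=-8
after sub ecx, esi: ecx=(-8)-(-8)=0
after add edi, 4: edi=208+4=212
after sub ebx, 1: ebx=4-1=3
cmp ebx, 0  (cmp 3,0)
jne L1: taken
after mov ecx, [edi]: ecx=M[212]=-4
after xor esi, ecx: esi=(-8)^(-4)=4
after mov esi, [edi]: esi=M[212]=-4
after sub ecx, esi: ecx=(-4)-(-4)=0
after add edi, 4: edi=212+4=216
after sub ebx, 1: ebx=3-1=2
cmp ebx, 0  (cmp 2,0)
jne L1: taken
after mov ecx, [edi]: ecx=M[216]=-6
after xor esi, ecx: esi=(-4)^(-6)=6
after mov esi, [edi]: esi=M[216]=-6
after sub ecx, esi: ecx=(-6)-(-6)=0
after add edi, 4: edi=216+4=220
after sub ebx, 1: ebx=2-1=1
cmp ebx, 0  (cmp 1,0)
jne L1: taken
after mov ecx, [edi]: ecx=M[220]=-5
after xor esi, ecx: esi=(-6)^(-5)=1
after mov esi, [edi]: esi=M[220]=-5
after sub ecx, esi: ecx=(-5)-(-5)=0
after add edi, 4: edi=220+4=224
after sub ebx, 1: ebx=1-1=0
cmp ebx, 0  (cmp 0,0)
jne L1: not taken
after imul esi, 17: esi=(-5)*17=-85
halt.

-85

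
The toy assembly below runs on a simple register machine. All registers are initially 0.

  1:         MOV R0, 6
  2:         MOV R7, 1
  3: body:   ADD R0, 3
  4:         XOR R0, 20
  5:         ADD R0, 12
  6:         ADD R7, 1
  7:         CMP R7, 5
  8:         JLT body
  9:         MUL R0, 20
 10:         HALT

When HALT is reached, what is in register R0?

2600

MOV R0, 6 → R0=6
MOV R7, 1 → R7=1
ADD R0, 3 → R0=6+3=9
XOR R0, 20 → R0=9^20=29
ADD R0, 12 → R0=29+12=41
ADD R7, 1 → R7=1+1=2
CMP R7, 5  (cmp 2,5)
JLT body: taken
ADD R0, 3 → R0=41+3=44
XOR R0, 20 → R0=44^20=56
ADD R0, 12 → R0=56+12=68
ADD R7, 1 → R7=2+1=3
CMP R7, 5  (cmp 3,5)
JLT body: taken
ADD R0, 3 → R0=68+3=71
XOR R0, 20 → R0=71^20=83
ADD R0, 12 → R0=83+12=95
ADD R7, 1 → R7=3+1=4
CMP R7, 5  (cmp 4,5)
JLT body: taken
ADD R0, 3 → R0=95+3=98
XOR R0, 20 → R0=98^20=118
ADD R0, 12 → R0=118+12=130
ADD R7, 1 → R7=4+1=5
CMP R7, 5  (cmp 5,5)
JLT body: not taken
MUL R0, 20 → R0=130*20=2600
halt.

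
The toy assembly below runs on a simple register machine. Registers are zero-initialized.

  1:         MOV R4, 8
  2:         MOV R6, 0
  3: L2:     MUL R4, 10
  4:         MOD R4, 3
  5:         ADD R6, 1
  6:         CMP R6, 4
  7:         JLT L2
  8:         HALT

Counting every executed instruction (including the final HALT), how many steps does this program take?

23

MOV R4, 8 → R4=8
MOV R6, 0 → R6=0
MUL R4, 10 → R4=8*10=80
MOD R4, 3 → R4=80%3=2
ADD R6, 1 → R6=0+1=1
CMP R6, 4  (cmp 1,4)
JLT L2: taken
MUL R4, 10 → R4=2*10=20
MOD R4, 3 → R4=20%3=2
ADD R6, 1 → R6=1+1=2
CMP R6, 4  (cmp 2,4)
JLT L2: taken
MUL R4, 10 → R4=2*10=20
MOD R4, 3 → R4=20%3=2
ADD R6, 1 → R6=2+1=3
CMP R6, 4  (cmp 3,4)
JLT L2: taken
MUL R4, 10 → R4=2*10=20
MOD R4, 3 → R4=20%3=2
ADD R6, 1 → R6=3+1=4
CMP R6, 4  (cmp 4,4)
JLT L2: not taken
halt.
Total executed instructions: 23.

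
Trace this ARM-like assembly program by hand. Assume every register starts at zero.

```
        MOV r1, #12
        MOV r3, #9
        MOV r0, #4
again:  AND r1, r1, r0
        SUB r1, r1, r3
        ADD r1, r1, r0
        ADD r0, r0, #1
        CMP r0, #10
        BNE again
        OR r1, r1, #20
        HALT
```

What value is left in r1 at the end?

29

r1=12
r3=9
r0=4
r1=12&4=4
r1=4-9=-5
r1=(-5)+4=-1
r0=4+1=5
CMP r0, #10  (cmp 5,10)
BNE again: taken
r1=(-1)&5=5
r1=5-9=-4
r1=(-4)+5=1
r0=5+1=6
CMP r0, #10  (cmp 6,10)
BNE again: taken
r1=1&6=0
r1=0-9=-9
r1=(-9)+6=-3
r0=6+1=7
CMP r0, #10  (cmp 7,10)
BNE again: taken
r1=(-3)&7=5
r1=5-9=-4
r1=(-4)+7=3
r0=7+1=8
CMP r0, #10  (cmp 8,10)
BNE again: taken
r1=3&8=0
r1=0-9=-9
r1=(-9)+8=-1
r0=8+1=9
CMP r0, #10  (cmp 9,10)
BNE again: taken
r1=(-1)&9=9
r1=9-9=0
r1=0+9=9
r0=9+1=10
CMP r0, #10  (cmp 10,10)
BNE again: not taken
r1=9|20=29
halt.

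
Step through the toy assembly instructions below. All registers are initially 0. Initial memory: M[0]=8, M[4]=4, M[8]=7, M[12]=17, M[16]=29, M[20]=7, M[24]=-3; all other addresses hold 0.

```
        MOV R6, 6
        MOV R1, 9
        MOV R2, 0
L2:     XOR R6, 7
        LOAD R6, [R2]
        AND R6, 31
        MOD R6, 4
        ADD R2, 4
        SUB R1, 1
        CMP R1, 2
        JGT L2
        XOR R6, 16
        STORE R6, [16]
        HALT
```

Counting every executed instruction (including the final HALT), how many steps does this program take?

62

R6=6
R1=9
R2=0
R6=6^7=1
R6=M[0]=8
R6=8&31=8
R6=8%4=0
R2=0+4=4
R1=9-1=8
CMP R1, 2  (cmp 8,2)
JGT L2: taken
R6=0^7=7
R6=M[4]=4
R6=4&31=4
R6=4%4=0
R2=4+4=8
R1=8-1=7
CMP R1, 2  (cmp 7,2)
JGT L2: taken
R6=0^7=7
R6=M[8]=7
R6=7&31=7
R6=7%4=3
R2=8+4=12
R1=7-1=6
CMP R1, 2  (cmp 6,2)
JGT L2: taken
R6=3^7=4
R6=M[12]=17
R6=17&31=17
R6=17%4=1
R2=12+4=16
R1=6-1=5
CMP R1, 2  (cmp 5,2)
JGT L2: taken
R6=1^7=6
R6=M[16]=29
R6=29&31=29
R6=29%4=1
R2=16+4=20
R1=5-1=4
CMP R1, 2  (cmp 4,2)
JGT L2: taken
R6=1^7=6
R6=M[20]=7
R6=7&31=7
R6=7%4=3
R2=20+4=24
R1=4-1=3
CMP R1, 2  (cmp 3,2)
JGT L2: taken
R6=3^7=4
R6=M[24]=-3
R6=(-3)&31=29
R6=29%4=1
R2=24+4=28
R1=3-1=2
CMP R1, 2  (cmp 2,2)
JGT L2: not taken
R6=1^16=17
STORE R6, [16] → M[16]=17
halt.
Total executed instructions: 62.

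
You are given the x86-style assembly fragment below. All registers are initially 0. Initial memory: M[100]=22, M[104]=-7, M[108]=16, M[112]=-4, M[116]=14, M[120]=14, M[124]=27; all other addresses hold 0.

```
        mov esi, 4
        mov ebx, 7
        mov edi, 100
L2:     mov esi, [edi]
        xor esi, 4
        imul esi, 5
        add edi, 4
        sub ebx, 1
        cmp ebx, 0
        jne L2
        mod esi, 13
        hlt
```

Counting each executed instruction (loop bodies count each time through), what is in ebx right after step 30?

3

after mov esi, 4: esi=4
after mov ebx, 7: ebx=7
after mov edi, 100: edi=100
after mov esi, [edi]: esi=M[100]=22
after xor esi, 4: esi=22^4=18
after imul esi, 5: esi=18*5=90
after add edi, 4: edi=100+4=104
after sub ebx, 1: ebx=7-1=6
cmp ebx, 0  (cmp 6,0)
jne L2: taken
after mov esi, [edi]: esi=M[104]=-7
after xor esi, 4: esi=(-7)^4=-3
after imul esi, 5: esi=(-3)*5=-15
after add edi, 4: edi=104+4=108
after sub ebx, 1: ebx=6-1=5
cmp ebx, 0  (cmp 5,0)
jne L2: taken
after mov esi, [edi]: esi=M[108]=16
after xor esi, 4: esi=16^4=20
after imul esi, 5: esi=20*5=100
after add edi, 4: edi=108+4=112
after sub ebx, 1: ebx=5-1=4
cmp ebx, 0  (cmp 4,0)
jne L2: taken
after mov esi, [edi]: esi=M[112]=-4
after xor esi, 4: esi=(-4)^4=-8
after imul esi, 5: esi=(-8)*5=-40
after add edi, 4: edi=112+4=116
after sub ebx, 1: ebx=4-1=3
cmp ebx, 0  (cmp 3,0)
After step 30: ebx = 3.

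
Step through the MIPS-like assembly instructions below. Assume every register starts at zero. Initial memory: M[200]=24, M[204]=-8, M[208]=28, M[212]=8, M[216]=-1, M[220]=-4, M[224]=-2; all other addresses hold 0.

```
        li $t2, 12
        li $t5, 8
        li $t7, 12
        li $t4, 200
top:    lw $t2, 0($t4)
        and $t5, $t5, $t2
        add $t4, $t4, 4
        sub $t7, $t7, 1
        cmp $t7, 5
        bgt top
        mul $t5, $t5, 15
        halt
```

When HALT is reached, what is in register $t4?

$t2=12
$t5=8
$t7=12
$t4=200
$t2=M[200]=24
$t5=8&24=8
$t4=200+4=204
$t7=12-1=11
cmp $t7, 5  (cmp 11,5)
bgt top: taken
$t2=M[204]=-8
$t5=8&(-8)=8
$t4=204+4=208
$t7=11-1=10
cmp $t7, 5  (cmp 10,5)
bgt top: taken
$t2=M[208]=28
$t5=8&28=8
$t4=208+4=212
$t7=10-1=9
cmp $t7, 5  (cmp 9,5)
bgt top: taken
$t2=M[212]=8
$t5=8&8=8
$t4=212+4=216
$t7=9-1=8
cmp $t7, 5  (cmp 8,5)
bgt top: taken
$t2=M[216]=-1
$t5=8&(-1)=8
$t4=216+4=220
$t7=8-1=7
cmp $t7, 5  (cmp 7,5)
bgt top: taken
$t2=M[220]=-4
$t5=8&(-4)=8
$t4=220+4=224
$t7=7-1=6
cmp $t7, 5  (cmp 6,5)
bgt top: taken
$t2=M[224]=-2
$t5=8&(-2)=8
$t4=224+4=228
$t7=6-1=5
cmp $t7, 5  (cmp 5,5)
bgt top: not taken
$t5=8*15=120
halt.

228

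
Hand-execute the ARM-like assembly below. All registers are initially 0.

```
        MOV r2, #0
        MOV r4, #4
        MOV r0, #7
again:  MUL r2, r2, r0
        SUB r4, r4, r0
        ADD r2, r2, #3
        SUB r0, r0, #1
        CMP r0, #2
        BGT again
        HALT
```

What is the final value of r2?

after MOV r2, #0: r2=0
after MOV r4, #4: r4=4
after MOV r0, #7: r0=7
after MUL r2, r2, r0: r2=0*7=0
after SUB r4, r4, r0: r4=4-7=-3
after ADD r2, r2, #3: r2=0+3=3
after SUB r0, r0, #1: r0=7-1=6
CMP r0, #2  (cmp 6,2)
BGT again: taken
after MUL r2, r2, r0: r2=3*6=18
after SUB r4, r4, r0: r4=(-3)-6=-9
after ADD r2, r2, #3: r2=18+3=21
after SUB r0, r0, #1: r0=6-1=5
CMP r0, #2  (cmp 5,2)
BGT again: taken
after MUL r2, r2, r0: r2=21*5=105
after SUB r4, r4, r0: r4=(-9)-5=-14
after ADD r2, r2, #3: r2=105+3=108
after SUB r0, r0, #1: r0=5-1=4
CMP r0, #2  (cmp 4,2)
BGT again: taken
after MUL r2, r2, r0: r2=108*4=432
after SUB r4, r4, r0: r4=(-14)-4=-18
after ADD r2, r2, #3: r2=432+3=435
after SUB r0, r0, #1: r0=4-1=3
CMP r0, #2  (cmp 3,2)
BGT again: taken
after MUL r2, r2, r0: r2=435*3=1305
after SUB r4, r4, r0: r4=(-18)-3=-21
after ADD r2, r2, #3: r2=1305+3=1308
after SUB r0, r0, #1: r0=3-1=2
CMP r0, #2  (cmp 2,2)
BGT again: not taken
halt.

1308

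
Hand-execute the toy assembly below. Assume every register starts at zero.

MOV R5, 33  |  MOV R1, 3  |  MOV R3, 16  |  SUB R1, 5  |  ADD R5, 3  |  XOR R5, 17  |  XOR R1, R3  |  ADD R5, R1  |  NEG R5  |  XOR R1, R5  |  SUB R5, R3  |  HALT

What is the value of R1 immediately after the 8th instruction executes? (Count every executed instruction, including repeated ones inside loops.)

-18

R5=33
R1=3
R3=16
R1=3-5=-2
R5=33+3=36
R5=36^17=53
R1=(-2)^16=-18
R5=53+(-18)=35
After step 8: R1 = -18.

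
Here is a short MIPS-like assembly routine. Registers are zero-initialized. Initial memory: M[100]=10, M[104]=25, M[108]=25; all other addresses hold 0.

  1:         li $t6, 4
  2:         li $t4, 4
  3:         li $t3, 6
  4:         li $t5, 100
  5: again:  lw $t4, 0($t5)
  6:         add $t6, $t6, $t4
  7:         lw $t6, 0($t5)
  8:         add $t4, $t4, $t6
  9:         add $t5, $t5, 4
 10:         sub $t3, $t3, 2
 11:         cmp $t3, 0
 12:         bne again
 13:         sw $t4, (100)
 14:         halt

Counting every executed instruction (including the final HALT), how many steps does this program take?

li $t6, 4 → $t6=4
li $t4, 4 → $t4=4
li $t3, 6 → $t3=6
li $t5, 100 → $t5=100
lw $t4, 0($t5) → $t4=M[100]=10
add $t6, $t6, $t4 → $t6=4+10=14
lw $t6, 0($t5) → $t6=M[100]=10
add $t4, $t4, $t6 → $t4=10+10=20
add $t5, $t5, 4 → $t5=100+4=104
sub $t3, $t3, 2 → $t3=6-2=4
cmp $t3, 0  (cmp 4,0)
bne again: taken
lw $t4, 0($t5) → $t4=M[104]=25
add $t6, $t6, $t4 → $t6=10+25=35
lw $t6, 0($t5) → $t6=M[104]=25
add $t4, $t4, $t6 → $t4=25+25=50
add $t5, $t5, 4 → $t5=104+4=108
sub $t3, $t3, 2 → $t3=4-2=2
cmp $t3, 0  (cmp 2,0)
bne again: taken
lw $t4, 0($t5) → $t4=M[108]=25
add $t6, $t6, $t4 → $t6=25+25=50
lw $t6, 0($t5) → $t6=M[108]=25
add $t4, $t4, $t6 → $t4=25+25=50
add $t5, $t5, 4 → $t5=108+4=112
sub $t3, $t3, 2 → $t3=2-2=0
cmp $t3, 0  (cmp 0,0)
bne again: not taken
sw $t4, (100) → M[100]=50
halt.
Total executed instructions: 30.

30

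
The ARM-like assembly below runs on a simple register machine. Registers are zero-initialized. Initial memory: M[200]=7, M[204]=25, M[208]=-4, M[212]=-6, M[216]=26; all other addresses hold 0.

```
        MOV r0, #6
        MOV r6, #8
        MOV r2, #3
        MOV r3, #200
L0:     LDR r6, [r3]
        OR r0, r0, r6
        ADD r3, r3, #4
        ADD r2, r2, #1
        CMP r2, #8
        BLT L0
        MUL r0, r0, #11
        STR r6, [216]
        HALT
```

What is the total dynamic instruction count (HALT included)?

37

r0=6
r6=8
r2=3
r3=200
r6=M[200]=7
r0=6|7=7
r3=200+4=204
r2=3+1=4
CMP r2, #8  (cmp 4,8)
BLT L0: taken
r6=M[204]=25
r0=7|25=31
r3=204+4=208
r2=4+1=5
CMP r2, #8  (cmp 5,8)
BLT L0: taken
r6=M[208]=-4
r0=31|(-4)=-1
r3=208+4=212
r2=5+1=6
CMP r2, #8  (cmp 6,8)
BLT L0: taken
r6=M[212]=-6
r0=(-1)|(-6)=-1
r3=212+4=216
r2=6+1=7
CMP r2, #8  (cmp 7,8)
BLT L0: taken
r6=M[216]=26
r0=(-1)|26=-1
r3=216+4=220
r2=7+1=8
CMP r2, #8  (cmp 8,8)
BLT L0: not taken
r0=(-1)*11=-11
STR r6, [216] → M[216]=26
halt.
Total executed instructions: 37.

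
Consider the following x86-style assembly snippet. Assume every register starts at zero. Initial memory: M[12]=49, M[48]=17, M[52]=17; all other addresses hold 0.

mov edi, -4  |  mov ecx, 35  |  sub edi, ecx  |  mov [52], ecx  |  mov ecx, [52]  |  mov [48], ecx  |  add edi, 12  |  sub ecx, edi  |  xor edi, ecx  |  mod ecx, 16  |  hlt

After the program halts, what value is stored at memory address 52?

35

edi=-4
ecx=35
edi=(-4)-35=-39
mov [52], ecx → M[52]=35
ecx=M[52]=35
mov [48], ecx → M[48]=35
edi=(-39)+12=-27
ecx=35-(-27)=62
edi=(-27)^62=-37
ecx=62%16=14
halt.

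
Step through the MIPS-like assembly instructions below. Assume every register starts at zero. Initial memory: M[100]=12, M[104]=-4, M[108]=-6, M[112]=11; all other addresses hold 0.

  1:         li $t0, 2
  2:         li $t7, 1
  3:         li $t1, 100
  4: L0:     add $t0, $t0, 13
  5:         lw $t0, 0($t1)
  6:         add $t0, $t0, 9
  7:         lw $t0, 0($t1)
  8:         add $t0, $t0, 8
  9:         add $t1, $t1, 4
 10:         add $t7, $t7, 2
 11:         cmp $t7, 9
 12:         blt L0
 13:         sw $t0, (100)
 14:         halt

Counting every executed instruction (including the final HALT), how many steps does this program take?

after li $t0, 2: $t0=2
after li $t7, 1: $t7=1
after li $t1, 100: $t1=100
after add $t0, $t0, 13: $t0=2+13=15
after lw $t0, 0($t1): $t0=M[100]=12
after add $t0, $t0, 9: $t0=12+9=21
after lw $t0, 0($t1): $t0=M[100]=12
after add $t0, $t0, 8: $t0=12+8=20
after add $t1, $t1, 4: $t1=100+4=104
after add $t7, $t7, 2: $t7=1+2=3
cmp $t7, 9  (cmp 3,9)
blt L0: taken
after add $t0, $t0, 13: $t0=20+13=33
after lw $t0, 0($t1): $t0=M[104]=-4
after add $t0, $t0, 9: $t0=(-4)+9=5
after lw $t0, 0($t1): $t0=M[104]=-4
after add $t0, $t0, 8: $t0=(-4)+8=4
after add $t1, $t1, 4: $t1=104+4=108
after add $t7, $t7, 2: $t7=3+2=5
cmp $t7, 9  (cmp 5,9)
blt L0: taken
after add $t0, $t0, 13: $t0=4+13=17
after lw $t0, 0($t1): $t0=M[108]=-6
after add $t0, $t0, 9: $t0=(-6)+9=3
after lw $t0, 0($t1): $t0=M[108]=-6
after add $t0, $t0, 8: $t0=(-6)+8=2
after add $t1, $t1, 4: $t1=108+4=112
after add $t7, $t7, 2: $t7=5+2=7
cmp $t7, 9  (cmp 7,9)
blt L0: taken
after add $t0, $t0, 13: $t0=2+13=15
after lw $t0, 0($t1): $t0=M[112]=11
after add $t0, $t0, 9: $t0=11+9=20
after lw $t0, 0($t1): $t0=M[112]=11
after add $t0, $t0, 8: $t0=11+8=19
after add $t1, $t1, 4: $t1=112+4=116
after add $t7, $t7, 2: $t7=7+2=9
cmp $t7, 9  (cmp 9,9)
blt L0: not taken
sw $t0, (100) → M[100]=19
halt.
Total executed instructions: 41.

41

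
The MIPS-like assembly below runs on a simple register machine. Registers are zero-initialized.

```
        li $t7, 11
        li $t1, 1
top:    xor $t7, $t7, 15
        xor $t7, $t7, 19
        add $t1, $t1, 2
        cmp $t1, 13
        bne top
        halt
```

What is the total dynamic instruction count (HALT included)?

after li $t7, 11: $t7=11
after li $t1, 1: $t1=1
after xor $t7, $t7, 15: $t7=11^15=4
after xor $t7, $t7, 19: $t7=4^19=23
after add $t1, $t1, 2: $t1=1+2=3
cmp $t1, 13  (cmp 3,13)
bne top: taken
after xor $t7, $t7, 15: $t7=23^15=24
after xor $t7, $t7, 19: $t7=24^19=11
after add $t1, $t1, 2: $t1=3+2=5
cmp $t1, 13  (cmp 5,13)
bne top: taken
after xor $t7, $t7, 15: $t7=11^15=4
after xor $t7, $t7, 19: $t7=4^19=23
after add $t1, $t1, 2: $t1=5+2=7
cmp $t1, 13  (cmp 7,13)
bne top: taken
after xor $t7, $t7, 15: $t7=23^15=24
after xor $t7, $t7, 19: $t7=24^19=11
after add $t1, $t1, 2: $t1=7+2=9
cmp $t1, 13  (cmp 9,13)
bne top: taken
after xor $t7, $t7, 15: $t7=11^15=4
after xor $t7, $t7, 19: $t7=4^19=23
after add $t1, $t1, 2: $t1=9+2=11
cmp $t1, 13  (cmp 11,13)
bne top: taken
after xor $t7, $t7, 15: $t7=23^15=24
after xor $t7, $t7, 19: $t7=24^19=11
after add $t1, $t1, 2: $t1=11+2=13
cmp $t1, 13  (cmp 13,13)
bne top: not taken
halt.
Total executed instructions: 33.

33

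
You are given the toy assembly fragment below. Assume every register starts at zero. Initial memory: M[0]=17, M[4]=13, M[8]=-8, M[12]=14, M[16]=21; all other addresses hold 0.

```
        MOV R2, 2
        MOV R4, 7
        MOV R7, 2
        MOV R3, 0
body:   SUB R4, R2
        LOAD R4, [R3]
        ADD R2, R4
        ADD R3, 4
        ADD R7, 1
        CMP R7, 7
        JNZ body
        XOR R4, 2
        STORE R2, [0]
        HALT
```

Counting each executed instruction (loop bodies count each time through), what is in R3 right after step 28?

R2=2
R4=7
R7=2
R3=0
R4=7-2=5
R4=M[0]=17
R2=2+17=19
R3=0+4=4
R7=2+1=3
CMP R7, 7  (cmp 3,7)
JNZ body: taken
R4=17-19=-2
R4=M[4]=13
R2=19+13=32
R3=4+4=8
R7=3+1=4
CMP R7, 7  (cmp 4,7)
JNZ body: taken
R4=13-32=-19
R4=M[8]=-8
R2=32+(-8)=24
R3=8+4=12
R7=4+1=5
CMP R7, 7  (cmp 5,7)
JNZ body: taken
R4=(-8)-24=-32
R4=M[12]=14
R2=24+14=38
After step 28: R3 = 12.

12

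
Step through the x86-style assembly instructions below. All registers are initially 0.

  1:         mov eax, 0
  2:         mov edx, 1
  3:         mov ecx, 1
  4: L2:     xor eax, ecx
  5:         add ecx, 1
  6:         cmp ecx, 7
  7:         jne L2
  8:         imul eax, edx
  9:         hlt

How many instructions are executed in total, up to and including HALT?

29

mov eax, 0 → eax=0
mov edx, 1 → edx=1
mov ecx, 1 → ecx=1
xor eax, ecx → eax=0^1=1
add ecx, 1 → ecx=1+1=2
cmp ecx, 7  (cmp 2,7)
jne L2: taken
xor eax, ecx → eax=1^2=3
add ecx, 1 → ecx=2+1=3
cmp ecx, 7  (cmp 3,7)
jne L2: taken
xor eax, ecx → eax=3^3=0
add ecx, 1 → ecx=3+1=4
cmp ecx, 7  (cmp 4,7)
jne L2: taken
xor eax, ecx → eax=0^4=4
add ecx, 1 → ecx=4+1=5
cmp ecx, 7  (cmp 5,7)
jne L2: taken
xor eax, ecx → eax=4^5=1
add ecx, 1 → ecx=5+1=6
cmp ecx, 7  (cmp 6,7)
jne L2: taken
xor eax, ecx → eax=1^6=7
add ecx, 1 → ecx=6+1=7
cmp ecx, 7  (cmp 7,7)
jne L2: not taken
imul eax, edx → eax=7*1=7
halt.
Total executed instructions: 29.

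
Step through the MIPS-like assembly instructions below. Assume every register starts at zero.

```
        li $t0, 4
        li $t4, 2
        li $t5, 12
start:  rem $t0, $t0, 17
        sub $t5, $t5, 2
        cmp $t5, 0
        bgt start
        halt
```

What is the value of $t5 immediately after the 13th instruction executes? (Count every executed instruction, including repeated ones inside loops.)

6

$t0=4
$t4=2
$t5=12
$t0=4%17=4
$t5=12-2=10
cmp $t5, 0  (cmp 10,0)
bgt start: taken
$t0=4%17=4
$t5=10-2=8
cmp $t5, 0  (cmp 8,0)
bgt start: taken
$t0=4%17=4
$t5=8-2=6
After step 13: $t5 = 6.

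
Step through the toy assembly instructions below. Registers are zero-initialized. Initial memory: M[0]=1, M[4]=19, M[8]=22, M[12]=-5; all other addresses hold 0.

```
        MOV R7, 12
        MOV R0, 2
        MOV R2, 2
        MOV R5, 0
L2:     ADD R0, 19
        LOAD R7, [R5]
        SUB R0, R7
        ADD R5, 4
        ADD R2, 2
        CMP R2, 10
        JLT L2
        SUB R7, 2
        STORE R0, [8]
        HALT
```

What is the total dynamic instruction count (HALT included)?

35

R7=12
R0=2
R2=2
R5=0
R0=2+19=21
R7=M[0]=1
R0=21-1=20
R5=0+4=4
R2=2+2=4
CMP R2, 10  (cmp 4,10)
JLT L2: taken
R0=20+19=39
R7=M[4]=19
R0=39-19=20
R5=4+4=8
R2=4+2=6
CMP R2, 10  (cmp 6,10)
JLT L2: taken
R0=20+19=39
R7=M[8]=22
R0=39-22=17
R5=8+4=12
R2=6+2=8
CMP R2, 10  (cmp 8,10)
JLT L2: taken
R0=17+19=36
R7=M[12]=-5
R0=36-(-5)=41
R5=12+4=16
R2=8+2=10
CMP R2, 10  (cmp 10,10)
JLT L2: not taken
R7=(-5)-2=-7
STORE R0, [8] → M[8]=41
halt.
Total executed instructions: 35.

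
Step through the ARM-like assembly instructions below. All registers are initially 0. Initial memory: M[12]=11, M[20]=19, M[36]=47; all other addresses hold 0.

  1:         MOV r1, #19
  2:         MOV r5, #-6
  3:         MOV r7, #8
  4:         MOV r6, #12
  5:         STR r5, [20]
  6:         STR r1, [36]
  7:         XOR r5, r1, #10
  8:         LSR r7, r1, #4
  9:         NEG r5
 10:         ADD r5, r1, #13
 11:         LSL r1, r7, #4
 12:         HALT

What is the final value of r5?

32

r1=19
r5=-6
r7=8
r6=12
STR r5, [20] → M[20]=-6
STR r1, [36] → M[36]=19
r5=19^10=25
r7=19>>4=1
r5=-(25)=-25
r5=19+13=32
r1=1<<4=16
halt.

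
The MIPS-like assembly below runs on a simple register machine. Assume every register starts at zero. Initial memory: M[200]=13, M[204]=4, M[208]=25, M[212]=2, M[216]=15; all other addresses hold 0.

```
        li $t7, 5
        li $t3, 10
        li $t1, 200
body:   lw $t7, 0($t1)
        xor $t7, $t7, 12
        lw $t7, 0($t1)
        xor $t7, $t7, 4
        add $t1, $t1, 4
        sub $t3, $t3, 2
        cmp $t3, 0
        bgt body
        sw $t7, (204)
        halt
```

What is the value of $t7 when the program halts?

11

$t7=5
$t3=10
$t1=200
$t7=M[200]=13
$t7=13^12=1
$t7=M[200]=13
$t7=13^4=9
$t1=200+4=204
$t3=10-2=8
cmp $t3, 0  (cmp 8,0)
bgt body: taken
$t7=M[204]=4
$t7=4^12=8
$t7=M[204]=4
$t7=4^4=0
$t1=204+4=208
$t3=8-2=6
cmp $t3, 0  (cmp 6,0)
bgt body: taken
$t7=M[208]=25
$t7=25^12=21
$t7=M[208]=25
$t7=25^4=29
$t1=208+4=212
$t3=6-2=4
cmp $t3, 0  (cmp 4,0)
bgt body: taken
$t7=M[212]=2
$t7=2^12=14
$t7=M[212]=2
$t7=2^4=6
$t1=212+4=216
$t3=4-2=2
cmp $t3, 0  (cmp 2,0)
bgt body: taken
$t7=M[216]=15
$t7=15^12=3
$t7=M[216]=15
$t7=15^4=11
$t1=216+4=220
$t3=2-2=0
cmp $t3, 0  (cmp 0,0)
bgt body: not taken
sw $t7, (204) → M[204]=11
halt.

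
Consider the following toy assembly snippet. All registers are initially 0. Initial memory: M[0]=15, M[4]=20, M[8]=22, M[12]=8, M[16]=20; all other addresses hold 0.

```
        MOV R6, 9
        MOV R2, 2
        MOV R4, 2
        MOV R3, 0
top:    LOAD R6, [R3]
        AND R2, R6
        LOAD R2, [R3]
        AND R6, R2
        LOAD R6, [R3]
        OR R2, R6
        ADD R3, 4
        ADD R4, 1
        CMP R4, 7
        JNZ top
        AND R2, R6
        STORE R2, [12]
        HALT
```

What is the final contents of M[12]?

after MOV R6, 9: R6=9
after MOV R2, 2: R2=2
after MOV R4, 2: R4=2
after MOV R3, 0: R3=0
after LOAD R6, [R3]: R6=M[0]=15
after AND R2, R6: R2=2&15=2
after LOAD R2, [R3]: R2=M[0]=15
after AND R6, R2: R6=15&15=15
after LOAD R6, [R3]: R6=M[0]=15
after OR R2, R6: R2=15|15=15
after ADD R3, 4: R3=0+4=4
after ADD R4, 1: R4=2+1=3
CMP R4, 7  (cmp 3,7)
JNZ top: taken
after LOAD R6, [R3]: R6=M[4]=20
after AND R2, R6: R2=15&20=4
after LOAD R2, [R3]: R2=M[4]=20
after AND R6, R2: R6=20&20=20
after LOAD R6, [R3]: R6=M[4]=20
after OR R2, R6: R2=20|20=20
after ADD R3, 4: R3=4+4=8
after ADD R4, 1: R4=3+1=4
CMP R4, 7  (cmp 4,7)
JNZ top: taken
after LOAD R6, [R3]: R6=M[8]=22
after AND R2, R6: R2=20&22=20
after LOAD R2, [R3]: R2=M[8]=22
after AND R6, R2: R6=22&22=22
after LOAD R6, [R3]: R6=M[8]=22
after OR R2, R6: R2=22|22=22
after ADD R3, 4: R3=8+4=12
after ADD R4, 1: R4=4+1=5
CMP R4, 7  (cmp 5,7)
JNZ top: taken
after LOAD R6, [R3]: R6=M[12]=8
after AND R2, R6: R2=22&8=0
after LOAD R2, [R3]: R2=M[12]=8
after AND R6, R2: R6=8&8=8
after LOAD R6, [R3]: R6=M[12]=8
after OR R2, R6: R2=8|8=8
after ADD R3, 4: R3=12+4=16
after ADD R4, 1: R4=5+1=6
CMP R4, 7  (cmp 6,7)
JNZ top: taken
after LOAD R6, [R3]: R6=M[16]=20
after AND R2, R6: R2=8&20=0
after LOAD R2, [R3]: R2=M[16]=20
after AND R6, R2: R6=20&20=20
after LOAD R6, [R3]: R6=M[16]=20
after OR R2, R6: R2=20|20=20
after ADD R3, 4: R3=16+4=20
after ADD R4, 1: R4=6+1=7
CMP R4, 7  (cmp 7,7)
JNZ top: not taken
after AND R2, R6: R2=20&20=20
STORE R2, [12] → M[12]=20
halt.

20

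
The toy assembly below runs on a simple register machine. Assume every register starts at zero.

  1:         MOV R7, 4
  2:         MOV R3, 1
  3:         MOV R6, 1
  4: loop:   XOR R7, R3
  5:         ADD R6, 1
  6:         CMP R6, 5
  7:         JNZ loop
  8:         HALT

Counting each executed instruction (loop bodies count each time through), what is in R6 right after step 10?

3

MOV R7, 4 → R7=4
MOV R3, 1 → R3=1
MOV R6, 1 → R6=1
XOR R7, R3 → R7=4^1=5
ADD R6, 1 → R6=1+1=2
CMP R6, 5  (cmp 2,5)
JNZ loop: taken
XOR R7, R3 → R7=5^1=4
ADD R6, 1 → R6=2+1=3
CMP R6, 5  (cmp 3,5)
After step 10: R6 = 3.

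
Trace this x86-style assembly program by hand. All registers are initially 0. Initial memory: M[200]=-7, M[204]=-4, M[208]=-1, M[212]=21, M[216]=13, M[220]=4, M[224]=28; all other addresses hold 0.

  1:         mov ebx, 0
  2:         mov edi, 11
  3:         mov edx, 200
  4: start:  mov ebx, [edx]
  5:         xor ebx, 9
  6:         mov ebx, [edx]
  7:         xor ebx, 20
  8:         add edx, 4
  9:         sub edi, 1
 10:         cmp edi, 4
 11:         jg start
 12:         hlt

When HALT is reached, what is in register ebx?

8

after mov ebx, 0: ebx=0
after mov edi, 11: edi=11
after mov edx, 200: edx=200
after mov ebx, [edx]: ebx=M[200]=-7
after xor ebx, 9: ebx=(-7)^9=-16
after mov ebx, [edx]: ebx=M[200]=-7
after xor ebx, 20: ebx=(-7)^20=-19
after add edx, 4: edx=200+4=204
after sub edi, 1: edi=11-1=10
cmp edi, 4  (cmp 10,4)
jg start: taken
after mov ebx, [edx]: ebx=M[204]=-4
after xor ebx, 9: ebx=(-4)^9=-11
after mov ebx, [edx]: ebx=M[204]=-4
after xor ebx, 20: ebx=(-4)^20=-24
after add edx, 4: edx=204+4=208
after sub edi, 1: edi=10-1=9
cmp edi, 4  (cmp 9,4)
jg start: taken
after mov ebx, [edx]: ebx=M[208]=-1
after xor ebx, 9: ebx=(-1)^9=-10
after mov ebx, [edx]: ebx=M[208]=-1
after xor ebx, 20: ebx=(-1)^20=-21
after add edx, 4: edx=208+4=212
after sub edi, 1: edi=9-1=8
cmp edi, 4  (cmp 8,4)
jg start: taken
after mov ebx, [edx]: ebx=M[212]=21
after xor ebx, 9: ebx=21^9=28
after mov ebx, [edx]: ebx=M[212]=21
after xor ebx, 20: ebx=21^20=1
after add edx, 4: edx=212+4=216
after sub edi, 1: edi=8-1=7
cmp edi, 4  (cmp 7,4)
jg start: taken
after mov ebx, [edx]: ebx=M[216]=13
after xor ebx, 9: ebx=13^9=4
after mov ebx, [edx]: ebx=M[216]=13
after xor ebx, 20: ebx=13^20=25
after add edx, 4: edx=216+4=220
after sub edi, 1: edi=7-1=6
cmp edi, 4  (cmp 6,4)
jg start: taken
after mov ebx, [edx]: ebx=M[220]=4
after xor ebx, 9: ebx=4^9=13
after mov ebx, [edx]: ebx=M[220]=4
after xor ebx, 20: ebx=4^20=16
after add edx, 4: edx=220+4=224
after sub edi, 1: edi=6-1=5
cmp edi, 4  (cmp 5,4)
jg start: taken
after mov ebx, [edx]: ebx=M[224]=28
after xor ebx, 9: ebx=28^9=21
after mov ebx, [edx]: ebx=M[224]=28
after xor ebx, 20: ebx=28^20=8
after add edx, 4: edx=224+4=228
after sub edi, 1: edi=5-1=4
cmp edi, 4  (cmp 4,4)
jg start: not taken
halt.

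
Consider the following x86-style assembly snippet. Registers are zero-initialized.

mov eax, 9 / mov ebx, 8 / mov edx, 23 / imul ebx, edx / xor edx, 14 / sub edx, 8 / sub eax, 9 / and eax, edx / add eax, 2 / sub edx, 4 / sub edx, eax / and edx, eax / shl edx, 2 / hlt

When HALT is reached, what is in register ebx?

184

mov eax, 9 → eax=9
mov ebx, 8 → ebx=8
mov edx, 23 → edx=23
imul ebx, edx → ebx=8*23=184
xor edx, 14 → edx=23^14=25
sub edx, 8 → edx=25-8=17
sub eax, 9 → eax=9-9=0
and eax, edx → eax=0&17=0
add eax, 2 → eax=0+2=2
sub edx, 4 → edx=17-4=13
sub edx, eax → edx=13-2=11
and edx, eax → edx=11&2=2
shl edx, 2 → edx=2<<2=8
halt.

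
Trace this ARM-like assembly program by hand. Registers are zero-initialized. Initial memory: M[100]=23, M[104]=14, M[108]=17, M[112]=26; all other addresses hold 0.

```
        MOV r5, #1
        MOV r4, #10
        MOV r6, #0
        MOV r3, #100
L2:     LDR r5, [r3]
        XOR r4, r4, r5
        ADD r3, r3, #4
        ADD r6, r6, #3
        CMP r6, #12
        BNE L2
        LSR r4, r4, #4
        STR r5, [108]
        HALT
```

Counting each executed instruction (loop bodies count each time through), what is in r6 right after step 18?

r5=1
r4=10
r6=0
r3=100
r5=M[100]=23
r4=10^23=29
r3=100+4=104
r6=0+3=3
CMP r6, #12  (cmp 3,12)
BNE L2: taken
r5=M[104]=14
r4=29^14=19
r3=104+4=108
r6=3+3=6
CMP r6, #12  (cmp 6,12)
BNE L2: taken
r5=M[108]=17
r4=19^17=2
After step 18: r6 = 6.

6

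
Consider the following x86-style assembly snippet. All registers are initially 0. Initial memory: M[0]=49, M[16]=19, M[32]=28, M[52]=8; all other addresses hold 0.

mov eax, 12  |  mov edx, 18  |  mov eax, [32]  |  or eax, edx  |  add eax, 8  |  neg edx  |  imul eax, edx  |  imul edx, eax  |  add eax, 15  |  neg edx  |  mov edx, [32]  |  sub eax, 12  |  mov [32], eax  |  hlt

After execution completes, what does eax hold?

-681

eax=12
edx=18
eax=M[32]=28
eax=28|18=30
eax=30+8=38
edx=-(18)=-18
eax=38*(-18)=-684
edx=(-18)*(-684)=12312
eax=(-684)+15=-669
edx=-(12312)=-12312
edx=M[32]=28
eax=(-669)-12=-681
mov [32], eax → M[32]=-681
halt.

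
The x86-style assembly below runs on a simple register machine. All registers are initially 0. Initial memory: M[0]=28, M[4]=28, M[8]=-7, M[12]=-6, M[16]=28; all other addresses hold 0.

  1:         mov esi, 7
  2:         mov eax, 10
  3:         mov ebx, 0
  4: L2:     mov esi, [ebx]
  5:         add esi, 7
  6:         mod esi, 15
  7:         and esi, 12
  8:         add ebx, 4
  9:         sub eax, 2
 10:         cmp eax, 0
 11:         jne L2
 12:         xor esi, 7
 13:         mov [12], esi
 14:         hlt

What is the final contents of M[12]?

after mov esi, 7: esi=7
after mov eax, 10: eax=10
after mov ebx, 0: ebx=0
after mov esi, [ebx]: esi=M[0]=28
after add esi, 7: esi=28+7=35
after mod esi, 15: esi=35%15=5
after and esi, 12: esi=5&12=4
after add ebx, 4: ebx=0+4=4
after sub eax, 2: eax=10-2=8
cmp eax, 0  (cmp 8,0)
jne L2: taken
after mov esi, [ebx]: esi=M[4]=28
after add esi, 7: esi=28+7=35
after mod esi, 15: esi=35%15=5
after and esi, 12: esi=5&12=4
after add ebx, 4: ebx=4+4=8
after sub eax, 2: eax=8-2=6
cmp eax, 0  (cmp 6,0)
jne L2: taken
after mov esi, [ebx]: esi=M[8]=-7
after add esi, 7: esi=(-7)+7=0
after mod esi, 15: esi=0%15=0
after and esi, 12: esi=0&12=0
after add ebx, 4: ebx=8+4=12
after sub eax, 2: eax=6-2=4
cmp eax, 0  (cmp 4,0)
jne L2: taken
after mov esi, [ebx]: esi=M[12]=-6
after add esi, 7: esi=(-6)+7=1
after mod esi, 15: esi=1%15=1
after and esi, 12: esi=1&12=0
after add ebx, 4: ebx=12+4=16
after sub eax, 2: eax=4-2=2
cmp eax, 0  (cmp 2,0)
jne L2: taken
after mov esi, [ebx]: esi=M[16]=28
after add esi, 7: esi=28+7=35
after mod esi, 15: esi=35%15=5
after and esi, 12: esi=5&12=4
after add ebx, 4: ebx=16+4=20
after sub eax, 2: eax=2-2=0
cmp eax, 0  (cmp 0,0)
jne L2: not taken
after xor esi, 7: esi=4^7=3
mov [12], esi → M[12]=3
halt.

3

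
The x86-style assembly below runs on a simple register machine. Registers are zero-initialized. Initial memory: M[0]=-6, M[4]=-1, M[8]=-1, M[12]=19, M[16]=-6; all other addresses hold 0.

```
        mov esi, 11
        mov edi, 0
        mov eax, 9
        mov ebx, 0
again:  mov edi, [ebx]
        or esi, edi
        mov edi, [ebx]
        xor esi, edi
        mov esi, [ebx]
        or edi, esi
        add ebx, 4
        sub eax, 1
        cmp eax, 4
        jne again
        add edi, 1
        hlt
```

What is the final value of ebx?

mov esi, 11 → esi=11
mov edi, 0 → edi=0
mov eax, 9 → eax=9
mov ebx, 0 → ebx=0
mov edi, [ebx] → edi=M[0]=-6
or esi, edi → esi=11|(-6)=-5
mov edi, [ebx] → edi=M[0]=-6
xor esi, edi → esi=(-5)^(-6)=1
mov esi, [ebx] → esi=M[0]=-6
or edi, esi → edi=(-6)|(-6)=-6
add ebx, 4 → ebx=0+4=4
sub eax, 1 → eax=9-1=8
cmp eax, 4  (cmp 8,4)
jne again: taken
mov edi, [ebx] → edi=M[4]=-1
or esi, edi → esi=(-6)|(-1)=-1
mov edi, [ebx] → edi=M[4]=-1
xor esi, edi → esi=(-1)^(-1)=0
mov esi, [ebx] → esi=M[4]=-1
or edi, esi → edi=(-1)|(-1)=-1
add ebx, 4 → ebx=4+4=8
sub eax, 1 → eax=8-1=7
cmp eax, 4  (cmp 7,4)
jne again: taken
mov edi, [ebx] → edi=M[8]=-1
or esi, edi → esi=(-1)|(-1)=-1
mov edi, [ebx] → edi=M[8]=-1
xor esi, edi → esi=(-1)^(-1)=0
mov esi, [ebx] → esi=M[8]=-1
or edi, esi → edi=(-1)|(-1)=-1
add ebx, 4 → ebx=8+4=12
sub eax, 1 → eax=7-1=6
cmp eax, 4  (cmp 6,4)
jne again: taken
mov edi, [ebx] → edi=M[12]=19
or esi, edi → esi=(-1)|19=-1
mov edi, [ebx] → edi=M[12]=19
xor esi, edi → esi=(-1)^19=-20
mov esi, [ebx] → esi=M[12]=19
or edi, esi → edi=19|19=19
add ebx, 4 → ebx=12+4=16
sub eax, 1 → eax=6-1=5
cmp eax, 4  (cmp 5,4)
jne again: taken
mov edi, [ebx] → edi=M[16]=-6
or esi, edi → esi=19|(-6)=-5
mov edi, [ebx] → edi=M[16]=-6
xor esi, edi → esi=(-5)^(-6)=1
mov esi, [ebx] → esi=M[16]=-6
or edi, esi → edi=(-6)|(-6)=-6
add ebx, 4 → ebx=16+4=20
sub eax, 1 → eax=5-1=4
cmp eax, 4  (cmp 4,4)
jne again: not taken
add edi, 1 → edi=(-6)+1=-5
halt.

20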